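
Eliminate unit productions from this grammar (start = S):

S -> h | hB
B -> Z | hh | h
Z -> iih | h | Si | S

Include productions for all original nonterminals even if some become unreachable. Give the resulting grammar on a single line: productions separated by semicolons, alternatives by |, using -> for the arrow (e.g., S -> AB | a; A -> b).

S -> h | hB; B -> h | Si | hB | hh | iih; Z -> h | Si | hB | iih

Unit productions: B->Z, Z->S.
Unit pairs (A ⇒* B via units): (B,S), (B,Z), (Z,S).
S: inherits non-unit rules of {S} → h | hB.
B: inherits non-unit rules of {B, S, Z} → Si | h | hB | hh | iih.
Z: inherits non-unit rules of {S, Z} → Si | h | hB | iih.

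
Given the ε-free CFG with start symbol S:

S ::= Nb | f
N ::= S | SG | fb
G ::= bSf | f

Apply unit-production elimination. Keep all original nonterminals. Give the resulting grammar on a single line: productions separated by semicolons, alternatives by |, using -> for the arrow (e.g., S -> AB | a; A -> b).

Unit productions: N->S.
Unit pairs (A ⇒* B via units): (N,S).
S: inherits non-unit rules of {S} → Nb | f.
G: inherits non-unit rules of {G} → bSf | f.
N: inherits non-unit rules of {N, S} → Nb | SG | f | fb.

S -> f | Nb; G -> f | bSf; N -> f | Nb | SG | fb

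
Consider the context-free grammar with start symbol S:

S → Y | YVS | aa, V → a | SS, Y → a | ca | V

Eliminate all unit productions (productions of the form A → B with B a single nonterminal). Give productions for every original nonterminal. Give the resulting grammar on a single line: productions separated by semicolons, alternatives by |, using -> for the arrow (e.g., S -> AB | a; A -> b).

Unit productions: S->Y, Y->V.
Unit pairs (A ⇒* B via units): (S,V), (S,Y), (Y,V).
S: inherits non-unit rules of {S, V, Y} → SS | YVS | a | aa | ca.
V: inherits non-unit rules of {V} → SS | a.
Y: inherits non-unit rules of {V, Y} → SS | a | ca.

S -> a | SS | aa | ca | YVS; V -> a | SS; Y -> a | SS | ca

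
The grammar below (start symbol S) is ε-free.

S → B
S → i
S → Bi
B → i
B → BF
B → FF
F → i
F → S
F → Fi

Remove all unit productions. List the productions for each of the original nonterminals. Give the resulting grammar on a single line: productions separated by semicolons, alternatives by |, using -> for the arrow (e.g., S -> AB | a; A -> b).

S -> i | BF | Bi | FF; B -> i | BF | FF; F -> i | BF | Bi | FF | Fi

Unit productions: F->S, S->B.
Unit pairs (A ⇒* B via units): (F,B), (F,S), (S,B).
S: inherits non-unit rules of {B, S} → BF | Bi | FF | i.
B: inherits non-unit rules of {B} → BF | FF | i.
F: inherits non-unit rules of {B, F, S} → BF | Bi | FF | Fi | i.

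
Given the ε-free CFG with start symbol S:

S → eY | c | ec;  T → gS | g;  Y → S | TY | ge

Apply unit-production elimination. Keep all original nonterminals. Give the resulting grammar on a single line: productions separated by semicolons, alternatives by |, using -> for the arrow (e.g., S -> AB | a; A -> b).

Unit productions: Y->S.
Unit pairs (A ⇒* B via units): (Y,S).
S: inherits non-unit rules of {S} → c | eY | ec.
T: inherits non-unit rules of {T} → g | gS.
Y: inherits non-unit rules of {S, Y} → TY | c | eY | ec | ge.

S -> c | eY | ec; T -> g | gS; Y -> c | TY | eY | ec | ge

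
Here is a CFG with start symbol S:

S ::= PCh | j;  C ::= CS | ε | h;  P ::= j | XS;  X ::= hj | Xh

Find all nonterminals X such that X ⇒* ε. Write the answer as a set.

{C}

Directly nullable (have an ε-rule): {C}.
Not nullable: P, S, X — each has a terminal in every rule's right-hand side or depends on a non-nullable symbol.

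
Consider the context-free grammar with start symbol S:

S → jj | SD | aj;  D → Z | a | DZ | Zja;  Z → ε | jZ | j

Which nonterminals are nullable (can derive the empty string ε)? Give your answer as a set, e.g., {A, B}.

{D, Z}

Directly nullable (have an ε-rule): {Z}.
D is nullable via D -> Z (every symbol on the right is already known nullable).
Not nullable: S — each has a terminal in every rule's right-hand side or depends on a non-nullable symbol.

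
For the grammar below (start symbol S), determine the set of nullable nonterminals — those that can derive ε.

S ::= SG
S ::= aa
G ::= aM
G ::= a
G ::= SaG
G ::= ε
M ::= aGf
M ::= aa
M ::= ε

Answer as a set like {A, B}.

{G, M}

Directly nullable (have an ε-rule): {G, M}.
Not nullable: S — each has a terminal in every rule's right-hand side or depends on a non-nullable symbol.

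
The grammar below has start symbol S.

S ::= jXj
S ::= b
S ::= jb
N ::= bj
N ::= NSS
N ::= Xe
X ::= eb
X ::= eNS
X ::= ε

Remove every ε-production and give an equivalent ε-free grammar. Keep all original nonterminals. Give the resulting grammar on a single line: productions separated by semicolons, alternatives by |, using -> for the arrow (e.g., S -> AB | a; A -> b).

S -> b | jb | jj | jXj; N -> e | Xe | bj | NSS; X -> eb | eNS

Nullable set: {X}.
S -> jXj: X nullable, giving jXj | jj.
N -> Xe: X nullable, giving Xe | e.
Drop X -> ε.
Unchanged (no nullable symbols): S -> b; S -> jb; N -> NSS; N -> bj; X -> eNS; X -> eb.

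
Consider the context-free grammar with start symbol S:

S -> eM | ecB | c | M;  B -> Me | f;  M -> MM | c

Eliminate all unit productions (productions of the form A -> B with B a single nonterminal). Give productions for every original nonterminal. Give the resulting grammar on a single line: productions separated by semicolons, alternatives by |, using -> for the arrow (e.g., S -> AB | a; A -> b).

S -> c | MM | eM | ecB; B -> f | Me; M -> c | MM

Unit productions: S->M.
Unit pairs (A ⇒* B via units): (S,M).
S: inherits non-unit rules of {M, S} → MM | c | eM | ecB.
B: inherits non-unit rules of {B} → Me | f.
M: inherits non-unit rules of {M} → MM | c.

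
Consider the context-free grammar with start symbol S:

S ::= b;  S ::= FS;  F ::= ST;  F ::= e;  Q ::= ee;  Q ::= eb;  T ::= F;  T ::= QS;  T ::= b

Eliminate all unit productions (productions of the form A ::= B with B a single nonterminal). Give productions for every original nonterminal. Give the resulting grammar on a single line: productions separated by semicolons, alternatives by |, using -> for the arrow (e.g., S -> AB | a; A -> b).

Unit productions: T->F.
Unit pairs (A ⇒* B via units): (T,F).
S: inherits non-unit rules of {S} → FS | b.
F: inherits non-unit rules of {F} → ST | e.
Q: inherits non-unit rules of {Q} → eb | ee.
T: inherits non-unit rules of {F, T} → QS | ST | b | e.

S -> b | FS; F -> e | ST; Q -> eb | ee; T -> b | e | QS | ST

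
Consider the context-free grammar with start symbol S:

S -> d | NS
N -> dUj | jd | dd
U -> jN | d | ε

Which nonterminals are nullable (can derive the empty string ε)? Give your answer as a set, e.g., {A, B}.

Directly nullable (have an ε-rule): {U}.
Not nullable: N, S — each has a terminal in every rule's right-hand side or depends on a non-nullable symbol.

{U}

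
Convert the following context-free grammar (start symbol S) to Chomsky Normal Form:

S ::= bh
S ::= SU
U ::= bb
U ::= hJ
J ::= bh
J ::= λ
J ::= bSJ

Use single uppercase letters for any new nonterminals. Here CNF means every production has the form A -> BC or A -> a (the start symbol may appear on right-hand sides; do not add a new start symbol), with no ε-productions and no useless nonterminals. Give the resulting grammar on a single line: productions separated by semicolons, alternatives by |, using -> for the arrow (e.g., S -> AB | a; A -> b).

Nullable: {J}; after ε-elimination: S -> SU | bh; J -> bS | bh | bSJ; U -> h | bb | hJ.
No unit productions to eliminate.
TERM: introduce A -> b, B -> h and substitute in every rule of length ≥2.
BIN: J -> ASJ becomes J -> AC, C -> SJ.

S -> AB | SU; A -> b; B -> h; C -> SJ; J -> AB | AC | AS; U -> h | AA | BJ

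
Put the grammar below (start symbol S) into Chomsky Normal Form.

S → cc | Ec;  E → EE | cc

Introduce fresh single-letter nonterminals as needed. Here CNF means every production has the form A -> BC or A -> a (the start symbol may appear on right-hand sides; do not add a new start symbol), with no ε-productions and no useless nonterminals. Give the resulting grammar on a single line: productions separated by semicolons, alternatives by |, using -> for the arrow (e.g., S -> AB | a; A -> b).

S -> AA | EA; A -> c; E -> AA | EE

No ε-productions.
No unit productions to eliminate.
TERM: introduce A -> c and substitute in every rule of length ≥2.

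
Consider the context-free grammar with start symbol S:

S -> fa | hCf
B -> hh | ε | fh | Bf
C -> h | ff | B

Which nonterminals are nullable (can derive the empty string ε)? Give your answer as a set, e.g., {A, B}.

Directly nullable (have an ε-rule): {B}.
C is nullable via C -> B (every symbol on the right is already known nullable).
Not nullable: S — each has a terminal in every rule's right-hand side or depends on a non-nullable symbol.

{B, C}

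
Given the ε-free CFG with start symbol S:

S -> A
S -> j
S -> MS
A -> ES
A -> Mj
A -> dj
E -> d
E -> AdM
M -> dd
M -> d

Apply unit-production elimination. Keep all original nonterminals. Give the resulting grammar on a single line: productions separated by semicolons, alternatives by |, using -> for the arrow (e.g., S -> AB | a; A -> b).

Unit productions: S->A.
Unit pairs (A ⇒* B via units): (S,A).
S: inherits non-unit rules of {A, S} → ES | MS | Mj | dj | j.
A: inherits non-unit rules of {A} → ES | Mj | dj.
E: inherits non-unit rules of {E} → AdM | d.
M: inherits non-unit rules of {M} → d | dd.

S -> j | ES | MS | Mj | dj; A -> ES | Mj | dj; E -> d | AdM; M -> d | dd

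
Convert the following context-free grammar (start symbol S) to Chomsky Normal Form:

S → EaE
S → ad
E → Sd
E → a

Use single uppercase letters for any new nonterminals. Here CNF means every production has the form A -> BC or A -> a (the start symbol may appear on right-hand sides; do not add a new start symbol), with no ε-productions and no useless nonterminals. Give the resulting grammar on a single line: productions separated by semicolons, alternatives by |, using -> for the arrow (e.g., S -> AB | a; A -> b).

S -> BA | EC; A -> d; B -> a; C -> BE; E -> a | SA

No ε-productions.
No unit productions to eliminate.
TERM: introduce B -> a, A -> d and substitute in every rule of length ≥2.
BIN: S -> EBE becomes S -> EC, C -> BE.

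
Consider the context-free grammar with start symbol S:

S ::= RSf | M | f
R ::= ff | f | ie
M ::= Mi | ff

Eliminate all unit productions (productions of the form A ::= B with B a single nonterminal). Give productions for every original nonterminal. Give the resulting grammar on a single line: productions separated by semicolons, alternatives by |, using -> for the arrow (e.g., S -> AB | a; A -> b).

S -> f | Mi | ff | RSf; M -> Mi | ff; R -> f | ff | ie

Unit productions: S->M.
Unit pairs (A ⇒* B via units): (S,M).
S: inherits non-unit rules of {M, S} → Mi | RSf | f | ff.
M: inherits non-unit rules of {M} → Mi | ff.
R: inherits non-unit rules of {R} → f | ff | ie.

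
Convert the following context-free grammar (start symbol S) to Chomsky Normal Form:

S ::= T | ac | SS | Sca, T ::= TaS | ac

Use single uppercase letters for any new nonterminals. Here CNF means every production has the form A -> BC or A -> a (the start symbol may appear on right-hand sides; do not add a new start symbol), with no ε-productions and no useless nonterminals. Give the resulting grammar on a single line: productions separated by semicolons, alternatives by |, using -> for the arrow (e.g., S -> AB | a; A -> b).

S -> BA | SC | SS | TD; A -> c; B -> a; C -> AB; D -> BS; E -> BS; T -> BA | TE

No ε-productions.
After unit-elimination: S -> SS | ac | Sca | TaS; T -> ac | TaS.
TERM: introduce B -> a, A -> c and substitute in every rule of length ≥2.
BIN: S -> SAB becomes S -> SC, C -> AB; S -> TBS becomes S -> TD, D -> BS; T -> TBS becomes T -> TE, E -> BS.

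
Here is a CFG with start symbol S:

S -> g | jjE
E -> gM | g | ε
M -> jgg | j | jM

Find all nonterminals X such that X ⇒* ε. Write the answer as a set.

{E}

Directly nullable (have an ε-rule): {E}.
Not nullable: M, S — each has a terminal in every rule's right-hand side or depends on a non-nullable symbol.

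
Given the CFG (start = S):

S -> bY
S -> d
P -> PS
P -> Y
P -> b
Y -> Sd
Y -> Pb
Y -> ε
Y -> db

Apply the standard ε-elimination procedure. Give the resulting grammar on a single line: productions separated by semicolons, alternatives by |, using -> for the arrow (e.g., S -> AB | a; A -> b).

S -> b | d | bY; P -> S | Y | b | PS; Y -> b | Pb | Sd | db

Nullable set: {P, Y}.
S -> bY: Y nullable, giving b | bY.
P -> PS: P nullable, giving PS | S.
P -> Y: Y nullable, giving Y.
Drop Y -> ε.
Y -> Pb: P nullable, giving Pb | b.
Unchanged (no nullable symbols): S -> d; P -> b; Y -> Sd; Y -> db.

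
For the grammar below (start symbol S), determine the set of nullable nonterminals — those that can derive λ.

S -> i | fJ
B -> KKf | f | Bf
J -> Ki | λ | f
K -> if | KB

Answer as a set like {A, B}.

Directly nullable (have an ε-rule): {J}.
Not nullable: B, K, S — each has a terminal in every rule's right-hand side or depends on a non-nullable symbol.

{J}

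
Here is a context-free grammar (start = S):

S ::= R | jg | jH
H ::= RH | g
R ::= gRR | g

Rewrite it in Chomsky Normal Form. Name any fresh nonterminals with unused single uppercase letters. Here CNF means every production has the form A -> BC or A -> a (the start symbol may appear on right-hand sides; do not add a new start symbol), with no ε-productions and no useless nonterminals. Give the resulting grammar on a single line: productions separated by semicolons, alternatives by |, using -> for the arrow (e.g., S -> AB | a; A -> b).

S -> g | AD | BA | BH; A -> g; B -> j; C -> RR; D -> RR; H -> g | RH; R -> g | AC

No ε-productions.
After unit-elimination: S -> g | jH | jg | gRR; H -> g | RH; R -> g | gRR.
TERM: introduce A -> g, B -> j and substitute in every rule of length ≥2.
BIN: R -> ARR becomes R -> AC, C -> RR; S -> ARR becomes S -> AD, D -> RR.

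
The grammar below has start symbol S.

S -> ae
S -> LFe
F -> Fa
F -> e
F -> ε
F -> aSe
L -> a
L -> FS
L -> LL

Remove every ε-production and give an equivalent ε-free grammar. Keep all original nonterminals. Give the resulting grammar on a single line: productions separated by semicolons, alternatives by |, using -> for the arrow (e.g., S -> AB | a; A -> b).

S -> Le | ae | LFe; F -> a | e | Fa | aSe; L -> S | a | FS | LL

Nullable set: {F}.
S -> LFe: F nullable, giving LFe | Le.
Drop F -> ε.
F -> Fa: F nullable, giving Fa | a.
L -> FS: F nullable, giving FS | S.
Unchanged (no nullable symbols): S -> ae; F -> aSe; F -> e; L -> LL; L -> a.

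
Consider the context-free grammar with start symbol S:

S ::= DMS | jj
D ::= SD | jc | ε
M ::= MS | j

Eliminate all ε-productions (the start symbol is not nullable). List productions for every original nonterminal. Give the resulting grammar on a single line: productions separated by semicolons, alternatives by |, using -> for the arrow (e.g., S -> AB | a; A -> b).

S -> MS | jj | DMS; D -> S | SD | jc; M -> j | MS

Nullable set: {D}.
S -> DMS: D nullable, giving DMS | MS.
Drop D -> ε.
D -> SD: D nullable, giving S | SD.
Unchanged (no nullable symbols): S -> jj; D -> jc; M -> MS; M -> j.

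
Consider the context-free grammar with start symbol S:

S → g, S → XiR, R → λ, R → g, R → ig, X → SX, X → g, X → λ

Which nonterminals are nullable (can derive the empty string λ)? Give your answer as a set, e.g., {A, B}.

{R, X}

Directly nullable (have an ε-rule): {R, X}.
Not nullable: S — each has a terminal in every rule's right-hand side or depends on a non-nullable symbol.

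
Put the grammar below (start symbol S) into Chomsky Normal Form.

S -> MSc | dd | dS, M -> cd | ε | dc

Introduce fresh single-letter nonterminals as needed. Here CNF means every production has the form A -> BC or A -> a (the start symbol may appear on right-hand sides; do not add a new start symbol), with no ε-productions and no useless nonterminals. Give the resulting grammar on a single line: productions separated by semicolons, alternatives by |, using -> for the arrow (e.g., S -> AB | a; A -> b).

S -> BB | BS | MC | SA; A -> c; B -> d; C -> SA; M -> AB | BA

Nullable: {M}; after ε-elimination: S -> Sc | dS | dd | MSc; M -> cd | dc.
No unit productions to eliminate.
TERM: introduce A -> c, B -> d and substitute in every rule of length ≥2.
BIN: S -> MSA becomes S -> MC, C -> SA.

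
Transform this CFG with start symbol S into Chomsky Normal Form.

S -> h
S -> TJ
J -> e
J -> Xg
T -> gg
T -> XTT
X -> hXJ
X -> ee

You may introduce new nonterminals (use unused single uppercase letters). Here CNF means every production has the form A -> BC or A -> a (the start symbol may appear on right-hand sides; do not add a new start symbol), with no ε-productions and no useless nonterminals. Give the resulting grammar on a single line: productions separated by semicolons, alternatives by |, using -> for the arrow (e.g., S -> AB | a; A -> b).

No ε-productions.
No unit productions to eliminate.
TERM: introduce B -> e, A -> g, C -> h and substitute in every rule of length ≥2.
BIN: T -> XTT becomes T -> XD, D -> TT; X -> CXJ becomes X -> CE, E -> XJ.

S -> h | TJ; A -> g; B -> e; C -> h; D -> TT; E -> XJ; J -> e | XA; T -> AA | XD; X -> BB | CE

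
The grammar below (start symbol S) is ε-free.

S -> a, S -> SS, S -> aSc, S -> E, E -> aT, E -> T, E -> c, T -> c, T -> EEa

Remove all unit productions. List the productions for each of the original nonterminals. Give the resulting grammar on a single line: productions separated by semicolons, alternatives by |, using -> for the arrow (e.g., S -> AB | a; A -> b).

S -> a | c | SS | aT | EEa | aSc; E -> c | aT | EEa; T -> c | EEa

Unit productions: E->T, S->E.
Unit pairs (A ⇒* B via units): (E,T), (S,E), (S,T).
S: inherits non-unit rules of {E, S, T} → EEa | SS | a | aSc | aT | c.
E: inherits non-unit rules of {E, T} → EEa | aT | c.
T: inherits non-unit rules of {T} → EEa | c.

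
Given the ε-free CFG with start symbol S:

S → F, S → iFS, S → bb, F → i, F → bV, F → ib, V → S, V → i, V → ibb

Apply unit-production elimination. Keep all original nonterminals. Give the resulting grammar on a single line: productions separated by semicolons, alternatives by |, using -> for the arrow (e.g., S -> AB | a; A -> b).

Unit productions: S->F, V->S.
Unit pairs (A ⇒* B via units): (S,F), (V,F), (V,S).
S: inherits non-unit rules of {F, S} → bV | bb | i | iFS | ib.
F: inherits non-unit rules of {F} → bV | i | ib.
V: inherits non-unit rules of {F, S, V} → bV | bb | i | iFS | ib | ibb.

S -> i | bV | bb | ib | iFS; F -> i | bV | ib; V -> i | bV | bb | ib | iFS | ibb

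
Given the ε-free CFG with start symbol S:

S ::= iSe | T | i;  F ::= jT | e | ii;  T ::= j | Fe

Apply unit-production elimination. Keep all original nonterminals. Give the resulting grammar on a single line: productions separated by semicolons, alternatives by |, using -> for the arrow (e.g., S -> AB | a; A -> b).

Unit productions: S->T.
Unit pairs (A ⇒* B via units): (S,T).
S: inherits non-unit rules of {S, T} → Fe | i | iSe | j.
F: inherits non-unit rules of {F} → e | ii | jT.
T: inherits non-unit rules of {T} → Fe | j.

S -> i | j | Fe | iSe; F -> e | ii | jT; T -> j | Fe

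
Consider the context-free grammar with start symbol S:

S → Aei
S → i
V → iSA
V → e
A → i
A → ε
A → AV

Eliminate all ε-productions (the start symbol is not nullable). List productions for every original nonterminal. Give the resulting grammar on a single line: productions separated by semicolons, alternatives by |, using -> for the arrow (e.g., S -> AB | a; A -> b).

S -> i | ei | Aei; A -> V | i | AV; V -> e | iS | iSA

Nullable set: {A}.
S -> Aei: A nullable, giving Aei | ei.
Drop A -> ε.
A -> AV: A nullable, giving AV | V.
V -> iSA: A nullable, giving iS | iSA.
Unchanged (no nullable symbols): S -> i; A -> i; V -> e.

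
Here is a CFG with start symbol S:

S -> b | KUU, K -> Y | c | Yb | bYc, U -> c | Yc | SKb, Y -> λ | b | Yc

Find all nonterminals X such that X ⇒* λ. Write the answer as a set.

{K, Y}

Directly nullable (have an ε-rule): {Y}.
K is nullable via K -> Y (every symbol on the right is already known nullable).
Not nullable: S, U — each has a terminal in every rule's right-hand side or depends on a non-nullable symbol.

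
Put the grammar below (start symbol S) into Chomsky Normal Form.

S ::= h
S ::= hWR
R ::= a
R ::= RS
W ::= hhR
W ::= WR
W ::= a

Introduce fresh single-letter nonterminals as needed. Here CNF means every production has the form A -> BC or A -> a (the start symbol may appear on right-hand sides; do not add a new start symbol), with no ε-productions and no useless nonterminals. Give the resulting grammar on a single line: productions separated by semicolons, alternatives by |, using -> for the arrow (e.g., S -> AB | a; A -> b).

No ε-productions.
No unit productions to eliminate.
TERM: introduce A -> h and substitute in every rule of length ≥2.
BIN: S -> AWR becomes S -> AB, B -> WR; W -> AAR becomes W -> AC, C -> AR.

S -> h | AB; A -> h; B -> WR; C -> AR; R -> a | RS; W -> a | AC | WR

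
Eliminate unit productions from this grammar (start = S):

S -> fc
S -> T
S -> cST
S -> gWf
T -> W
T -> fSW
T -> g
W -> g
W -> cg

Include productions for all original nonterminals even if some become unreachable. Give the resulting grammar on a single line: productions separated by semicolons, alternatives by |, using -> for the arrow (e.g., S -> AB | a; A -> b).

Unit productions: S->T, T->W.
Unit pairs (A ⇒* B via units): (S,T), (S,W), (T,W).
S: inherits non-unit rules of {S, T, W} → cST | cg | fSW | fc | g | gWf.
T: inherits non-unit rules of {T, W} → cg | fSW | g.
W: inherits non-unit rules of {W} → cg | g.

S -> g | cg | fc | cST | fSW | gWf; T -> g | cg | fSW; W -> g | cg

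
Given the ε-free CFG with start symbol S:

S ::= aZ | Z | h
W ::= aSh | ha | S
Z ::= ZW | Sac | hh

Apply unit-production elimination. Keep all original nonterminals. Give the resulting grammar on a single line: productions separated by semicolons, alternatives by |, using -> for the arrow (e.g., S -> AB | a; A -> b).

Unit productions: S->Z, W->S.
Unit pairs (A ⇒* B via units): (S,Z), (W,S), (W,Z).
S: inherits non-unit rules of {S, Z} → Sac | ZW | aZ | h | hh.
W: inherits non-unit rules of {S, W, Z} → Sac | ZW | aSh | aZ | h | ha | hh.
Z: inherits non-unit rules of {Z} → Sac | ZW | hh.

S -> h | ZW | aZ | hh | Sac; W -> h | ZW | aZ | ha | hh | Sac | aSh; Z -> ZW | hh | Sac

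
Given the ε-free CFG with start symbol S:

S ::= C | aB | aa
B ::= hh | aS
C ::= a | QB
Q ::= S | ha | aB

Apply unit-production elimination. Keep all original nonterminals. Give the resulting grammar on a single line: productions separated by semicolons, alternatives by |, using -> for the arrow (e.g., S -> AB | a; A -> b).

S -> a | QB | aB | aa; B -> aS | hh; C -> a | QB; Q -> a | QB | aB | aa | ha

Unit productions: Q->S, S->C.
Unit pairs (A ⇒* B via units): (Q,C), (Q,S), (S,C).
S: inherits non-unit rules of {C, S} → QB | a | aB | aa.
B: inherits non-unit rules of {B} → aS | hh.
C: inherits non-unit rules of {C} → QB | a.
Q: inherits non-unit rules of {C, Q, S} → QB | a | aB | aa | ha.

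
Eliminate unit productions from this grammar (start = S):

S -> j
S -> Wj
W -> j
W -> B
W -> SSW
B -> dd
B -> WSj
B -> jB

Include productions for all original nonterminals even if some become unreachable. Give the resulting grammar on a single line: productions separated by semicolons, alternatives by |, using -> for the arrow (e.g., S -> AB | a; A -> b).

Unit productions: W->B.
Unit pairs (A ⇒* B via units): (W,B).
S: inherits non-unit rules of {S} → Wj | j.
B: inherits non-unit rules of {B} → WSj | dd | jB.
W: inherits non-unit rules of {B, W} → SSW | WSj | dd | j | jB.

S -> j | Wj; B -> dd | jB | WSj; W -> j | dd | jB | SSW | WSj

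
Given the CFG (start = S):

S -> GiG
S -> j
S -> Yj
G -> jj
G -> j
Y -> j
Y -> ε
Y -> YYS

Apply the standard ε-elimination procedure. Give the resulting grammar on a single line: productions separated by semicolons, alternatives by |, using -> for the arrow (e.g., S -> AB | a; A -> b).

Nullable set: {Y}.
S -> Yj: Y nullable, giving Yj | j.
Drop Y -> ε.
Y -> YYS: Y, Y nullable, giving S | YS | YYS.
Unchanged (no nullable symbols): S -> GiG; S -> j; G -> j; G -> jj; Y -> j.

S -> j | Yj | GiG; G -> j | jj; Y -> S | j | YS | YYS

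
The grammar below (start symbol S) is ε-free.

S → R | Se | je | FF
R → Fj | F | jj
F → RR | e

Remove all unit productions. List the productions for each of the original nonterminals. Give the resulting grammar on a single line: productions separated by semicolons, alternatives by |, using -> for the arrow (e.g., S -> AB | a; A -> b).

S -> e | FF | Fj | RR | Se | je | jj; F -> e | RR; R -> e | Fj | RR | jj

Unit productions: R->F, S->R.
Unit pairs (A ⇒* B via units): (R,F), (S,F), (S,R).
S: inherits non-unit rules of {F, R, S} → FF | Fj | RR | Se | e | je | jj.
F: inherits non-unit rules of {F} → RR | e.
R: inherits non-unit rules of {F, R} → Fj | RR | e | jj.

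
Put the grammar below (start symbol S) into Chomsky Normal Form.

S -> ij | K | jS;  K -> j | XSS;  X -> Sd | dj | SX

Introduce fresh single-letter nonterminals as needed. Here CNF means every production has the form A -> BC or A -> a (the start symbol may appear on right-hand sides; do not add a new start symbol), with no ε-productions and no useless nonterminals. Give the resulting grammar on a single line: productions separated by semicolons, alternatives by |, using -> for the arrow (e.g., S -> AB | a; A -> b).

No ε-productions.
After unit-elimination: S -> j | ij | jS | XSS; K -> j | XSS; X -> SX | Sd | dj.
TERM: introduce C -> d, A -> i, B -> j and substitute in every rule of length ≥2.
BIN: K -> XSS becomes K -> XD, D -> SS; S -> XSS becomes S -> XE, E -> SS.
Drop unreachable/unproductive: K.

S -> j | AB | BS | XE; A -> i; B -> j; C -> d; E -> SS; X -> CB | SC | SX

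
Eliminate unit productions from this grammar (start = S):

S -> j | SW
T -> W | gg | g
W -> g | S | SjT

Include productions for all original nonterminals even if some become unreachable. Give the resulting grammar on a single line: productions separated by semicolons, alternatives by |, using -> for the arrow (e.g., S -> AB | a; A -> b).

S -> j | SW; T -> g | j | SW | gg | SjT; W -> g | j | SW | SjT

Unit productions: T->W, W->S.
Unit pairs (A ⇒* B via units): (T,S), (T,W), (W,S).
S: inherits non-unit rules of {S} → SW | j.
T: inherits non-unit rules of {S, T, W} → SW | SjT | g | gg | j.
W: inherits non-unit rules of {S, W} → SW | SjT | g | j.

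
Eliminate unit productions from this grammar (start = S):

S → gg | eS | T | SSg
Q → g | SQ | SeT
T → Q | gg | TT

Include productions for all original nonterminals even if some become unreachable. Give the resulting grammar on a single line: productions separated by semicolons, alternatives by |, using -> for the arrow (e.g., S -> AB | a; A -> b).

Unit productions: S->T, T->Q.
Unit pairs (A ⇒* B via units): (S,Q), (S,T), (T,Q).
S: inherits non-unit rules of {Q, S, T} → SQ | SSg | SeT | TT | eS | g | gg.
Q: inherits non-unit rules of {Q} → SQ | SeT | g.
T: inherits non-unit rules of {Q, T} → SQ | SeT | TT | g | gg.

S -> g | SQ | TT | eS | gg | SSg | SeT; Q -> g | SQ | SeT; T -> g | SQ | TT | gg | SeT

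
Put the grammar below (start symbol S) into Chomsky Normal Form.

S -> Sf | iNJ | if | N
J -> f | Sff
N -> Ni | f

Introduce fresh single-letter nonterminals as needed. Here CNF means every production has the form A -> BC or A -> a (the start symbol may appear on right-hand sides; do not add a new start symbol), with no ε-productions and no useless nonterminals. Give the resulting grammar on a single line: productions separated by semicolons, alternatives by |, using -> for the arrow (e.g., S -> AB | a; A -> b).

No ε-productions.
After unit-elimination: S -> f | Ni | Sf | if | iNJ; J -> f | Sff; N -> f | Ni.
TERM: introduce A -> f, B -> i and substitute in every rule of length ≥2.
BIN: J -> SAA becomes J -> SC, C -> AA; S -> BNJ becomes S -> BD, D -> NJ.

S -> f | BA | BD | NB | SA; A -> f; B -> i; C -> AA; D -> NJ; J -> f | SC; N -> f | NB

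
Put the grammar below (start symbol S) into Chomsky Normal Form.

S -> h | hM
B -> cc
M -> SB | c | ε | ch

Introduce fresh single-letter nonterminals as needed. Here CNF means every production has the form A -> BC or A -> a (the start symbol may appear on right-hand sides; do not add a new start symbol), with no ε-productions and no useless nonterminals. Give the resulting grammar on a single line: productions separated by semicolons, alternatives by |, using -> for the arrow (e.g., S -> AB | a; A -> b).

Nullable: {M}; after ε-elimination: S -> h | hM; B -> cc; M -> c | SB | ch.
No unit productions to eliminate.
TERM: introduce A -> c, C -> h and substitute in every rule of length ≥2.

S -> h | CM; A -> c; B -> AA; C -> h; M -> c | AC | SB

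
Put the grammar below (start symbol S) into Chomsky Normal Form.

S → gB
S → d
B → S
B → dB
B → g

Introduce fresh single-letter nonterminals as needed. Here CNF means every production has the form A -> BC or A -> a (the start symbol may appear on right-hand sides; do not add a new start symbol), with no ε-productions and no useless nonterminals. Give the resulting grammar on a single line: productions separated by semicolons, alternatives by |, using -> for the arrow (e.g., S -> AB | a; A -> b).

No ε-productions.
After unit-elimination: S -> d | gB; B -> d | g | dB | gB.
TERM: introduce A -> d, C -> g and substitute in every rule of length ≥2.

S -> d | CB; A -> d; B -> d | g | AB | CB; C -> g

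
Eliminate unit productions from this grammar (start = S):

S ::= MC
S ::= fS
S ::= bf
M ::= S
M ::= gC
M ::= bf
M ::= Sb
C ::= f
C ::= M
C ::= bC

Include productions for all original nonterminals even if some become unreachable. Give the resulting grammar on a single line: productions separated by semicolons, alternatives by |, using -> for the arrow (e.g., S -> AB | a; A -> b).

Unit productions: C->M, M->S.
Unit pairs (A ⇒* B via units): (C,M), (C,S), (M,S).
S: inherits non-unit rules of {S} → MC | bf | fS.
C: inherits non-unit rules of {C, M, S} → MC | Sb | bC | bf | f | fS | gC.
M: inherits non-unit rules of {M, S} → MC | Sb | bf | fS | gC.

S -> MC | bf | fS; C -> f | MC | Sb | bC | bf | fS | gC; M -> MC | Sb | bf | fS | gC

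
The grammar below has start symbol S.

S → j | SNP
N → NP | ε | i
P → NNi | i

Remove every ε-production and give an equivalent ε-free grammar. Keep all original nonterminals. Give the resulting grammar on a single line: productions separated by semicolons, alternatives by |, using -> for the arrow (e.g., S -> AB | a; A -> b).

Nullable set: {N}.
S -> SNP: N nullable, giving SNP | SP.
Drop N -> ε.
N -> NP: N nullable, giving NP | P.
P -> NNi: N, N nullable, giving NNi | Ni | i.
Unchanged (no nullable symbols): S -> j; N -> i; P -> i.

S -> j | SP | SNP; N -> P | i | NP; P -> i | Ni | NNi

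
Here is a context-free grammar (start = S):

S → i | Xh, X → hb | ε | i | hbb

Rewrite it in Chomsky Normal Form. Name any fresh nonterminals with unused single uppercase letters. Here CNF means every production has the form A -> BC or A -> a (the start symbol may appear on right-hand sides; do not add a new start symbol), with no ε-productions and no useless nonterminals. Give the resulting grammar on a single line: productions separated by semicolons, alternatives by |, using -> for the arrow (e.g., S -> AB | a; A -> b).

S -> h | i | XA; A -> h; B -> b; C -> BB; X -> i | AB | AC

Nullable: {X}; after ε-elimination: S -> h | i | Xh; X -> i | hb | hbb.
No unit productions to eliminate.
TERM: introduce B -> b, A -> h and substitute in every rule of length ≥2.
BIN: X -> ABB becomes X -> AC, C -> BB.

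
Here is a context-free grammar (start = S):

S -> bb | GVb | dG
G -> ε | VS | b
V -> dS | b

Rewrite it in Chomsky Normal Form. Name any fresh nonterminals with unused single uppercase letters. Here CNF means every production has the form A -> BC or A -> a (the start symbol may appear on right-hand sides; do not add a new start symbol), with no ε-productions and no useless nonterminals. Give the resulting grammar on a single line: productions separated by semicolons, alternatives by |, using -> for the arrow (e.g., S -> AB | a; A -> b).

S -> d | AA | BG | GC | VA; A -> b; B -> d; C -> VA; G -> b | VS; V -> b | BS

Nullable: {G}; after ε-elimination: S -> d | Vb | bb | dG | GVb; G -> b | VS; V -> b | dS.
No unit productions to eliminate.
TERM: introduce A -> b, B -> d and substitute in every rule of length ≥2.
BIN: S -> GVA becomes S -> GC, C -> VA.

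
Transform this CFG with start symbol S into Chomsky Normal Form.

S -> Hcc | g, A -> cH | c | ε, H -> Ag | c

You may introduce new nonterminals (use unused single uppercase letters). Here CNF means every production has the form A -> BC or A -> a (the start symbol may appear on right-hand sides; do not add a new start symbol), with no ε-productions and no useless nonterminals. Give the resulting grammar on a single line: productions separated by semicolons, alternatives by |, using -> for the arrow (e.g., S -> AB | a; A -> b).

Nullable: {A}; after ε-elimination: S -> g | Hcc; A -> c | cH; H -> c | g | Ag.
No unit productions to eliminate.
TERM: introduce B -> c, C -> g and substitute in every rule of length ≥2.
BIN: S -> HBB becomes S -> HD, D -> BB.

S -> g | HD; A -> c | BH; B -> c; C -> g; D -> BB; H -> c | g | AC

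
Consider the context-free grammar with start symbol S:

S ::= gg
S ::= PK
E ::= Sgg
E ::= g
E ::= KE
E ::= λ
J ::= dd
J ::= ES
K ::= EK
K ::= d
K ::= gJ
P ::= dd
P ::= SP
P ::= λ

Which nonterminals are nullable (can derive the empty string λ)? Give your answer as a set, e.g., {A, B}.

{E, P}

Directly nullable (have an ε-rule): {E, P}.
Not nullable: J, K, S — each has a terminal in every rule's right-hand side or depends on a non-nullable symbol.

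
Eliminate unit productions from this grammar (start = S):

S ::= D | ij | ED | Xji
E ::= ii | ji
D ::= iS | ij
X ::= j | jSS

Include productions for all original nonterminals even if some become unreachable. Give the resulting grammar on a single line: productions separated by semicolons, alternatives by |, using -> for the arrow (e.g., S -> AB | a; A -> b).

Unit productions: S->D.
Unit pairs (A ⇒* B via units): (S,D).
S: inherits non-unit rules of {D, S} → ED | Xji | iS | ij.
D: inherits non-unit rules of {D} → iS | ij.
E: inherits non-unit rules of {E} → ii | ji.
X: inherits non-unit rules of {X} → j | jSS.

S -> ED | iS | ij | Xji; D -> iS | ij; E -> ii | ji; X -> j | jSS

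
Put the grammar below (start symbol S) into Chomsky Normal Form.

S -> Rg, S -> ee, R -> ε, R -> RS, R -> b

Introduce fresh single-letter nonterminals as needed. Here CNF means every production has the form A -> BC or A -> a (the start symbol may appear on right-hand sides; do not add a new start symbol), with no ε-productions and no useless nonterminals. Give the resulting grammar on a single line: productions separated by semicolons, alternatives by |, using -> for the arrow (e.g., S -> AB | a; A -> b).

S -> g | BB | RA; A -> g; B -> e; R -> b | g | BB | RA | RS

Nullable: {R}; after ε-elimination: S -> g | Rg | ee; R -> S | b | RS.
After unit-elimination: S -> g | Rg | ee; R -> b | g | RS | Rg | ee.
TERM: introduce B -> e, A -> g and substitute in every rule of length ≥2.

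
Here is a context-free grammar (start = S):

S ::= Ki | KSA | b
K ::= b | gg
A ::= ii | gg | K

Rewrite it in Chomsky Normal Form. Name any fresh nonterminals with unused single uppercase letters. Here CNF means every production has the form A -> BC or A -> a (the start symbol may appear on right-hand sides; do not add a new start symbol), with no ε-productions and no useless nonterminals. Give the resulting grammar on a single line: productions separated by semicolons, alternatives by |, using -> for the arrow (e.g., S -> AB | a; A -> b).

S -> b | KC | KD; A -> b | BB | CC; B -> g; C -> i; D -> SA; K -> b | BB

No ε-productions.
After unit-elimination: S -> b | Ki | KSA; A -> b | gg | ii; K -> b | gg.
TERM: introduce B -> g, C -> i and substitute in every rule of length ≥2.
BIN: S -> KSA becomes S -> KD, D -> SA.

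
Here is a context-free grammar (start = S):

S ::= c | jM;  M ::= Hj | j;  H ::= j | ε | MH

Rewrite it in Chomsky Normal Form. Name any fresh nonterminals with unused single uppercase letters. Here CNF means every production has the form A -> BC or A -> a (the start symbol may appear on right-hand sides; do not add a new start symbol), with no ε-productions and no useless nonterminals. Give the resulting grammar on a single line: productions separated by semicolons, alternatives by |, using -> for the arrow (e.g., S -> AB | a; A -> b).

S -> c | AM; A -> j; H -> j | HA | MH; M -> j | HA

Nullable: {H}; after ε-elimination: S -> c | jM; H -> M | j | MH; M -> j | Hj.
After unit-elimination: S -> c | jM; H -> j | Hj | MH; M -> j | Hj.
TERM: introduce A -> j and substitute in every rule of length ≥2.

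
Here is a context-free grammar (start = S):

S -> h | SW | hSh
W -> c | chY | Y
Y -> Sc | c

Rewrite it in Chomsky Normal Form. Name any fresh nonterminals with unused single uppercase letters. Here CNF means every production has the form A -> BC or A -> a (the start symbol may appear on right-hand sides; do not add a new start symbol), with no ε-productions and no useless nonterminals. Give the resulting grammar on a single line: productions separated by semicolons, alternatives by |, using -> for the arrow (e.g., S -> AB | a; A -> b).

S -> h | AC | SW; A -> h; B -> c; C -> SA; D -> AY; W -> c | BD | SB; Y -> c | SB

No ε-productions.
After unit-elimination: S -> h | SW | hSh; W -> c | Sc | chY; Y -> c | Sc.
TERM: introduce B -> c, A -> h and substitute in every rule of length ≥2.
BIN: S -> ASA becomes S -> AC, C -> SA; W -> BAY becomes W -> BD, D -> AY.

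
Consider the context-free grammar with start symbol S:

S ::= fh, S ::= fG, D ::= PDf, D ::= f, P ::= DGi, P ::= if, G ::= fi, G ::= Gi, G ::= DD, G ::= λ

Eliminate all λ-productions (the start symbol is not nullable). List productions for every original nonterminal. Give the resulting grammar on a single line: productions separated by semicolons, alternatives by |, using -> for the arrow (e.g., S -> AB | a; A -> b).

Nullable set: {G}.
S -> fG: G nullable, giving f | fG.
Drop G -> λ.
G -> Gi: G nullable, giving Gi | i.
P -> DGi: G nullable, giving DGi | Di.
Unchanged (no nullable symbols): S -> fh; D -> PDf; D -> f; G -> DD; G -> fi; P -> if.

S -> f | fG | fh; D -> f | PDf; G -> i | DD | Gi | fi; P -> Di | if | DGi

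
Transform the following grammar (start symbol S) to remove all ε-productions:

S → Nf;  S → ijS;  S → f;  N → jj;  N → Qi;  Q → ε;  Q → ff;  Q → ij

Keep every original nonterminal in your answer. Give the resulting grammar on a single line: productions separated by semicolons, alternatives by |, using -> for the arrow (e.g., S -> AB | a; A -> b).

Nullable set: {Q}.
N -> Qi: Q nullable, giving Qi | i.
Drop Q -> ε.
Unchanged (no nullable symbols): S -> Nf; S -> f; S -> ijS; N -> jj; Q -> ff; Q -> ij.

S -> f | Nf | ijS; N -> i | Qi | jj; Q -> ff | ij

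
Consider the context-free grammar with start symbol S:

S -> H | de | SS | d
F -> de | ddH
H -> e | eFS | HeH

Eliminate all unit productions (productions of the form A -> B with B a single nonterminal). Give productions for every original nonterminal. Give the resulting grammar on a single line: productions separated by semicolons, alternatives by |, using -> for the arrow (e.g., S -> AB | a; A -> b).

S -> d | e | SS | de | HeH | eFS; F -> de | ddH; H -> e | HeH | eFS

Unit productions: S->H.
Unit pairs (A ⇒* B via units): (S,H).
S: inherits non-unit rules of {H, S} → HeH | SS | d | de | e | eFS.
F: inherits non-unit rules of {F} → ddH | de.
H: inherits non-unit rules of {H} → HeH | e | eFS.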